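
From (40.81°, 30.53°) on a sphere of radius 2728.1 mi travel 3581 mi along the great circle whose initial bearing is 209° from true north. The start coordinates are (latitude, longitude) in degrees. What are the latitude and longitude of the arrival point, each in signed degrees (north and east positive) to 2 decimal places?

Angular distance δ = d/R = 3581/2728.1 = 1.31264 rad; initial bearing θ = 3.6477 rad.
sin φ₂ = sin φ₁ cos δ + cos φ₁ sin δ cos θ = (0.6536)(0.2553) + (0.7569)(0.9669)(-0.8746) = -0.4732, so φ₂ = -28.24°.
Δλ = atan2(sin θ sin δ cos φ₁, cos δ − sin φ₁ sin φ₂) = atan2(-0.3548, 0.5646) = -32.146°.
λ₂ = 30.530° − 32.146° = -1.62°.

-28.24°, -1.62°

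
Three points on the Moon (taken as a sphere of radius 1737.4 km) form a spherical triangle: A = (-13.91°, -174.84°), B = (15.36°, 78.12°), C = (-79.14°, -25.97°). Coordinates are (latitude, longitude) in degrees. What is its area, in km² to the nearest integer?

6742951 km²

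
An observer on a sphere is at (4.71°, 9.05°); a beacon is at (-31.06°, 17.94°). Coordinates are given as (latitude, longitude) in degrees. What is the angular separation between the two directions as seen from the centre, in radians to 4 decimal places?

0.6416 rad

With latitudes φ₁ = 4.710°, φ₂ = -31.060° and longitude difference Δλ = 8.890°:
Haversine: a = sin²(Δφ/2) + cos φ₁ cos φ₂ sin²(Δλ/2) = 0.0943 + (0.9966)(0.8566)(0.0060) = 0.09944.
Central angle c = 2·arcsin(√a) = 0.64164 rad.
So the angular separation is 0.6416 rad.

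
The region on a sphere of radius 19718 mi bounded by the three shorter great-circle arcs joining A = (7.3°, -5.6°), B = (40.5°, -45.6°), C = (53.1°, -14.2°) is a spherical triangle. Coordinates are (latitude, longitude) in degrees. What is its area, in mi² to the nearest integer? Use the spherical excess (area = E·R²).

71275465 mi²

Side lengths (central angles): a = 0.4298, b = 0.8087, c = 0.8496 rad; semiperimeter s = 1.0440.
By l'Huilier's theorem, tan(E/4) = √[tan(s/2) tan((s−a)/2) tan((s−b)/2) tan((s−c)/2)], giving spherical excess E = 0.1833 rad.
Area = E·R² = 0.1833 × (19718)² ≈ 71275465 mi².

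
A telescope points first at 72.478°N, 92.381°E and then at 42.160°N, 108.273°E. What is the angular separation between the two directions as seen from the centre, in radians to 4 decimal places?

0.5458 rad

Let φ₁ = 1.2650 rad, φ₂ = 0.7358 rad, and Δλ = 0.2774 rad.
Haversine: a = sin²(Δφ/2) + cos φ₁ cos φ₂ sin²(Δλ/2) = 0.0684 + (0.3011)(0.7413)(0.0191) = 0.07265.
Central angle c = 2·arcsin(√a) = 0.54581 rad.
So the angular separation is 0.5458 rad.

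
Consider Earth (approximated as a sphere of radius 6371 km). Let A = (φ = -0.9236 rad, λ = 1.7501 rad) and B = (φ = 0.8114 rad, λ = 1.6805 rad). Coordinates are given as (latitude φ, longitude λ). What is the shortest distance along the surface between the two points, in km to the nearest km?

11060 km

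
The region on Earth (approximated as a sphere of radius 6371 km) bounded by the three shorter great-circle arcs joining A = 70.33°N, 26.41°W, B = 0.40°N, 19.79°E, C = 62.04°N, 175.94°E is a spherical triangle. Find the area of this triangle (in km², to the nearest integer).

Side lengths (central angles): a = 2.0072, b = 0.8151, c = 1.3289 rad; semiperimeter s = 2.0756.
By l'Huilier's theorem, tan(E/4) = √[tan(s/2) tan((s−a)/2) tan((s−b)/2) tan((s−c)/2)], giving spherical excess E = 0.5122 rad.
Area = E·R² = 0.5122 × (6371)² ≈ 20791958 km².

20791958 km²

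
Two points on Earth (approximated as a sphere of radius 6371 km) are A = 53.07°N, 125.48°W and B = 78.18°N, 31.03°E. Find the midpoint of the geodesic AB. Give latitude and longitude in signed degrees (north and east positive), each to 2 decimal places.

The central angle between A and B is δ = 0.8372 rad.
With f = 0.5, the slerp weights are sin((1−f)δ)/sin δ = 0.5473 and sin(fδ)/sin δ = 0.5473.
Weighted sum of the unit vectors: (0.5473)·(-0.3487,-0.4893,0.7994) + (0.5473)·(0.1755,0.1056,0.9788) = (-0.0948, -0.2100, 0.9731).
Converting back: φ = atan2(z, √(x²+y²)) = 76.68°, λ = atan2(y, x) = -114.30°.

76.68°, -114.30°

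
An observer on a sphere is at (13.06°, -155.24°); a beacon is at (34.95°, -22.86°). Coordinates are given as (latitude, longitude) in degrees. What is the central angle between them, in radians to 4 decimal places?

In radians: φ₁ = 0.2279, φ₂ = 0.6100, Δλ = 132.380° = 2.3105 rad.
Haversine: a = sin²(Δφ/2) + cos φ₁ cos φ₂ sin²(Δλ/2) = 0.0360 + (0.9741)(0.8197)(0.8370) = 0.70437.
Central angle c = 2·arcsin(√a) = 1.99187 rad.
So the angular separation is 1.9919 rad.

1.9919 rad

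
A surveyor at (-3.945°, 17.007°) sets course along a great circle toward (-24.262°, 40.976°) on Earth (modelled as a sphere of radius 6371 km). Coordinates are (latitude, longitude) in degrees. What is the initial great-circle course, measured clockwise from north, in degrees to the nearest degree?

134°

Δλ = 23.969° = 0.4183 rad.
y = sin Δλ · cos φ₂ = (0.4062)(0.9117) = 0.3704
x = cos φ₁ sin φ₂ − sin φ₁ cos φ₂ cos Δλ = (0.9976)(-0.4109) − (-0.0688)(0.9117)(0.9138) = -0.3526
θ = atan2(y, x) = 133.59°, so the bearing is 134°.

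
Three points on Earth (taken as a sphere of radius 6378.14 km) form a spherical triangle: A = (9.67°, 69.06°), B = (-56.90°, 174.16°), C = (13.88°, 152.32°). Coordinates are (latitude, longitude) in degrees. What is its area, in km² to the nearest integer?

53050839 km²

Side lengths (central angles): a = 1.2754, b = 1.4176, c = 1.8556 rad; semiperimeter s = 2.2743.
By l'Huilier's theorem, tan(E/4) = √[tan(s/2) tan((s−a)/2) tan((s−b)/2) tan((s−c)/2)], giving spherical excess E = 1.3041 rad.
Area = E·R² = 1.3041 × (6378.14)² ≈ 53050839 km².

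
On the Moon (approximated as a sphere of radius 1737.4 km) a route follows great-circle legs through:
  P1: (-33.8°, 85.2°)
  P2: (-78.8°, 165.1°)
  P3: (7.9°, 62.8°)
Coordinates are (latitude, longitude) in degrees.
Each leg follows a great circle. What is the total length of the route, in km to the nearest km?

Leg P1→P2: central angle 0.9594 rad, distance 1666.9 km.
Leg P2→P3: central angle 1.7475 rad, distance 3036.2 km.
Total: 1666.9 + 3036.2 ≈ 4703 km.

4703 km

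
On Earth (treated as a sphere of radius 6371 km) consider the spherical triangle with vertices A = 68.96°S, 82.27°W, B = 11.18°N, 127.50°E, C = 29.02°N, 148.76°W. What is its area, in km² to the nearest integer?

93011969 km²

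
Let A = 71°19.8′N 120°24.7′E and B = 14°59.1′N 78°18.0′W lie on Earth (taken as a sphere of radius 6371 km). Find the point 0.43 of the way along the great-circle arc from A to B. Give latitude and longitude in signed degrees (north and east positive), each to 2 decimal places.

67.24°, -90.53°

The central angle between A and B is δ = 1.6187 rad.
With f = 0.43, the slerp weights are sin((1−f)δ)/sin δ = 0.7981 and sin(fδ)/sin δ = 0.6419.
Weighted sum of the unit vectors: (0.7981)·(-0.1620,0.2761,0.9474) + (0.6419)·(0.1959,-0.9459,0.2586) = (-0.0036, -0.3869, 0.9221).
Converting back: φ = atan2(z, √(x²+y²)) = 67.24°, λ = atan2(y, x) = -90.53°.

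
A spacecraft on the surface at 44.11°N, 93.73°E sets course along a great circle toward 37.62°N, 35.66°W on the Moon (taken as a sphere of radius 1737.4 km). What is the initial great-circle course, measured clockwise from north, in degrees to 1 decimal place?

322.2°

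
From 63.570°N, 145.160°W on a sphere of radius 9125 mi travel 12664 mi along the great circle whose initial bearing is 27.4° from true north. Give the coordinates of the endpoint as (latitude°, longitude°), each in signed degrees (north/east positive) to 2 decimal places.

33.47°, 1.99°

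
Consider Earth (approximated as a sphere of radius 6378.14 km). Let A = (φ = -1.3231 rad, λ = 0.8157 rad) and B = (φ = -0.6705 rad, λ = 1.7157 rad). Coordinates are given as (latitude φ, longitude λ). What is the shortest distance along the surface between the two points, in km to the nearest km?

4875 km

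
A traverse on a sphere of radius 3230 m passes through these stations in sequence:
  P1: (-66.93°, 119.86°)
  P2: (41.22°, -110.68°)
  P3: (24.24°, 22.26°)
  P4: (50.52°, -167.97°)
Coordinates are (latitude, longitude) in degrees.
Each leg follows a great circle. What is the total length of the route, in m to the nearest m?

Leg P1→P2: central angle 2.4875 rad, distance 8034.5 m.
Leg P2→P3: central angle 1.7688 rad, distance 5713.2 m.
Leg P3→P4: central angle 1.8272 rad, distance 5902.0 m.
Total: 8034.5 + 5713.2 + 5902.0 ≈ 19650 m.

19650 m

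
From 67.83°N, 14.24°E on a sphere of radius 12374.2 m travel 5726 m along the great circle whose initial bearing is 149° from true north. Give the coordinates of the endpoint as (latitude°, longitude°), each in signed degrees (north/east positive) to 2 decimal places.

43.18°, 32.62°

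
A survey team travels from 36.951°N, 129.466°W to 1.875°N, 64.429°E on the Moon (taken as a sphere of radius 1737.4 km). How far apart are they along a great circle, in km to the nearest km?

With latitudes φ₁ = 36.951°, φ₂ = 1.875° and longitude difference Δλ = -166.105°:
cos c = sin φ₁ sin φ₂ + cos φ₁ cos φ₂ cos Δλ = (0.6011)(0.0327) + (0.7991)(0.9995)(-0.9707) = -0.75568,
so c = arccos(-0.75568) = 2.42749 rad.
Distance = R·c = 1737.4 × 2.4275 ≈ 4218 km.

4218 km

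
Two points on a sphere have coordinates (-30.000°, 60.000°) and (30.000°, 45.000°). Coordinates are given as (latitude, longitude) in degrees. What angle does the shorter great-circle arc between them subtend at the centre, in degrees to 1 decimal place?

With latitudes φ₁ = -30.000°, φ₂ = 30.000° and longitude difference Δλ = -15.000°:
cos c = sin φ₁ sin φ₂ + cos φ₁ cos φ₂ cos Δλ = (-0.5000)(0.5000) + (0.8660)(0.8660)(0.9659) = 0.47444,
so c = arccos(0.47444) = 1.07646 rad.
So the angular separation is 61.7°.

61.7°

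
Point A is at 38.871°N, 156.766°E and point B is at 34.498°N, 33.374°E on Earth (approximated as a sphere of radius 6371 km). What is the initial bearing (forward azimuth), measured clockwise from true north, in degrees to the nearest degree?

Δλ = -123.392° = -2.1536 rad.
y = sin Δλ · cos φ₂ = (-0.8349)(0.8241) = -0.6881
x = cos φ₁ sin φ₂ − sin φ₁ cos φ₂ cos Δλ = (0.7786)(0.5664) − (0.6276)(0.8241)(-0.5504) = 0.7256
θ = atan2(y, x) = -43.48°; adding 360° gives 317°.

317°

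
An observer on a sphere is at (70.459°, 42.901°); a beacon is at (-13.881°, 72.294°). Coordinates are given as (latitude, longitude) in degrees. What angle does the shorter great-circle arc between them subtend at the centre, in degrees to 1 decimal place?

In radians: φ₁ = 1.2297, φ₂ = -0.2423, Δλ = 29.393° = 0.5130 rad.
Haversine: a = sin²(Δφ/2) + cos φ₁ cos φ₂ sin²(Δλ/2) = 0.4507 + (0.3345)(0.9708)(0.0644) = 0.47159.
Central angle c = 2·arcsin(√a) = 1.51394 rad.
So the angular separation is 86.7°.

86.7°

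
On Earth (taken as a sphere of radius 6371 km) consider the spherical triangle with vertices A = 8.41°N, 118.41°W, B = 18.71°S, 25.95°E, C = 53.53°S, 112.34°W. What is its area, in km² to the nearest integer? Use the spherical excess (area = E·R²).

61875726 km²

Side lengths (central angles): a = 1.7338, b = 1.0848, c = 2.5122 rad; semiperimeter s = 2.6654.
By l'Huilier's theorem, tan(E/4) = √[tan(s/2) tan((s−a)/2) tan((s−b)/2) tan((s−c)/2)], giving spherical excess E = 1.5244 rad.
Area = E·R² = 1.5244 × (6371)² ≈ 61875726 km².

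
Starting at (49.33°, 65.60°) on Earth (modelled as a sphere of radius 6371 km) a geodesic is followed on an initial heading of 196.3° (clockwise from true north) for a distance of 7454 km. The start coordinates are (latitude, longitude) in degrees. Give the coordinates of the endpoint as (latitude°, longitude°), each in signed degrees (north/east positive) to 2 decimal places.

-16.26°, 49.98°

Angular distance δ = d/R = 7454/6371 = 1.16999 rad; initial bearing θ = 3.4261 rad.
sin φ₂ = sin φ₁ cos δ + cos φ₁ sin δ cos θ = (0.7585)(0.3902) + (0.6517)(0.9207)(-0.9598) = -0.2800, so φ₂ = -16.26°.
Δλ = atan2(sin θ sin δ cos φ₁, cos δ − sin φ₁ sin φ₂) = atan2(-0.1684, 0.6025) = -15.616°.
λ₂ = 65.600° − 15.616° = 49.98°.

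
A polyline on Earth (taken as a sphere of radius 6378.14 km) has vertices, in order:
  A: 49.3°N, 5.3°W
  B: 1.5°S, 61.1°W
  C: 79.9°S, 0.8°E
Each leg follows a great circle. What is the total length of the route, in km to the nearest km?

17088 km

Leg A→B: central angle 1.2169 rad, distance 7761.5 km.
Leg B→C: central angle 1.4622 rad, distance 9326.4 km.
Total: 7761.5 + 9326.4 ≈ 17088 km.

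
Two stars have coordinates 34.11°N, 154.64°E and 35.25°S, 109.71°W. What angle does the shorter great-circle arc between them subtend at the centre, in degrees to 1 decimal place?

With latitudes φ₁ = 34.110°, φ₂ = -35.250° and longitude difference Δλ = 95.650°:
Haversine: a = sin²(Δφ/2) + cos φ₁ cos φ₂ sin²(Δλ/2) = 0.3238 + (0.8280)(0.8166)(0.5492) = 0.69511.
Central angle c = 2·arcsin(√a) = 1.97167 rad.
So the angular separation is 113.0°.

113.0°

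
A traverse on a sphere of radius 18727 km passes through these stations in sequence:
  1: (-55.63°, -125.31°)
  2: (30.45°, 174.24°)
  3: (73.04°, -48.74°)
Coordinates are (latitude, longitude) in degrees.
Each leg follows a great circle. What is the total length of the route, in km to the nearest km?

Leg 1→2: central angle 1.7500 rad, distance 32773.1 km.
Leg 2→3: central angle 1.2653 rad, distance 23695.2 km.
Total: 32773.1 + 23695.2 ≈ 56468 km.

56468 km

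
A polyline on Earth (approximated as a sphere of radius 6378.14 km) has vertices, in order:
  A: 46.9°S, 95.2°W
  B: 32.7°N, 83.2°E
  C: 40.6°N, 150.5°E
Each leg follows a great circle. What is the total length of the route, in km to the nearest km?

24380 km

Leg A→B: central angle 2.8928 rad, distance 18451.0 km.
Leg B→C: central angle 0.9296 rad, distance 5929.2 km.
Total: 18451.0 + 5929.2 ≈ 24380 km.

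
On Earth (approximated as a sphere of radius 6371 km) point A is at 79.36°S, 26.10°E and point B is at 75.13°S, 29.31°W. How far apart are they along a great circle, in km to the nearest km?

In radians: φ₁ = -1.3851, φ₂ = -1.3113, Δλ = -55.410° = -0.9671 rad.
cos c = sin φ₁ sin φ₂ + cos φ₁ cos φ₂ cos Δλ = (-0.9828)(-0.9665) + (0.1846)(0.2566)(0.5677) = 0.97679,
so c = arccos(0.97679) = 0.21586 rad.
Distance = R·c = 6371 × 0.2159 ≈ 1375 km.

1375 km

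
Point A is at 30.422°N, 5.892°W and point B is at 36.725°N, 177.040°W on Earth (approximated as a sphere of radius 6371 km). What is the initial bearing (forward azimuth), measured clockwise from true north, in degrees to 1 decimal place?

352.3°

Δλ = -171.148° = -2.9871 rad.
y = sin Δλ · cos φ₂ = (-0.1539)(0.8015) = -0.1233
x = cos φ₁ sin φ₂ − sin φ₁ cos φ₂ cos Δλ = (0.8623)(0.5980) − (0.5064)(0.8015)(-0.9881) = 0.9167
θ = atan2(y, x) = -7.66°; adding 360° gives 352.3°.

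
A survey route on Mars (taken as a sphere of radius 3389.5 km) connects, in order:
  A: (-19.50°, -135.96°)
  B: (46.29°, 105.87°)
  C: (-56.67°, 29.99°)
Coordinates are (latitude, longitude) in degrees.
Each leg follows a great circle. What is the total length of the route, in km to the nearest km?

14437 km

Leg A→B: central angle 2.1517 rad, distance 7293.3 km.
Leg B→C: central angle 2.1075 rad, distance 7143.5 km.
Total: 7293.3 + 7143.5 ≈ 14437 km.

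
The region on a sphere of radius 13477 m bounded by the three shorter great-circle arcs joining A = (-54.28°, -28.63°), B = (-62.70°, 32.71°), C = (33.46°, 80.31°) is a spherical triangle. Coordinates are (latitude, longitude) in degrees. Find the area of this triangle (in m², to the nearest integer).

107800659 m²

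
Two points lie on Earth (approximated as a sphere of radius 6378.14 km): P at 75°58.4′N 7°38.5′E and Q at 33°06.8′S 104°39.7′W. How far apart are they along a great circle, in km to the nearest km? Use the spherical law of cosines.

With latitudes φ₁ = 75.973°, φ₂ = -33.113° and longitude difference Δλ = -112.303°:
cos c = sin φ₁ sin φ₂ + cos φ₁ cos φ₂ cos Δλ = (0.9702)(-0.5463) + (0.2424)(0.8376)(-0.3795) = -0.60705,
so c = arccos(-0.60705) = 2.22314 rad.
Distance = R·c = 6378.14 × 2.2231 ≈ 14180 km.

14180 km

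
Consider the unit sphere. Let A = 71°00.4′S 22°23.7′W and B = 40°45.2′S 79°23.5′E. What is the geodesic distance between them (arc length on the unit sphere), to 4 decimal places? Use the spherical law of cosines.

Let φ₁ = -1.2393 rad, φ₂ = -0.7113 rad, and Δλ = 1.7765 rad.
cos c = sin φ₁ sin φ₂ + cos φ₁ cos φ₂ cos Δλ = (-0.9456)(-0.6528) + (0.3255)(0.7575)(-0.2043) = 0.56690,
so c = arccos(0.56690) = 0.96806 rad.
On the unit sphere the arc length equals the central angle: 0.9681.

0.9681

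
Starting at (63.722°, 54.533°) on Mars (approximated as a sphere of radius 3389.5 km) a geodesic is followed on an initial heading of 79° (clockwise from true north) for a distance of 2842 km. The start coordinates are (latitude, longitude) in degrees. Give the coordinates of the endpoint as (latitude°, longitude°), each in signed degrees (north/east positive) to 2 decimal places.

Angular distance δ = d/R = 2842/3389.5 = 0.83847 rad; initial bearing θ = 1.3788 rad.
sin φ₂ = sin φ₁ cos δ + cos φ₁ sin δ cos θ = (0.8967)(0.6686) + (0.4427)(0.7436)(0.1908) = 0.6623, so φ₂ = 41.48°.
Δλ = atan2(sin θ sin δ cos φ₁, cos δ − sin φ₁ sin φ₂) = atan2(0.3232, 0.0747) = 76.981°.
λ₂ = 54.533° + 76.981° = 131.51°.

41.48°, 131.51°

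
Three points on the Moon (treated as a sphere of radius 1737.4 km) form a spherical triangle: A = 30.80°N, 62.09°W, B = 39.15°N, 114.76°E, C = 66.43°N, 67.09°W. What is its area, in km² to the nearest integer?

199875 km²

Side lengths (central angles): a = 1.2987, b = 0.6241, c = 1.9197 rad; semiperimeter s = 1.9212.
By l'Huilier's theorem, tan(E/4) = √[tan(s/2) tan((s−a)/2) tan((s−b)/2) tan((s−c)/2)], giving spherical excess E = 0.0662 rad.
Area = E·R² = 0.0662 × (1737.4)² ≈ 199875 km².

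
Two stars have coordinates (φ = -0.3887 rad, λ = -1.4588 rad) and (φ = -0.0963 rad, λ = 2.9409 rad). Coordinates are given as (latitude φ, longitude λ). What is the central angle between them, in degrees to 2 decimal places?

104.29°

In radians: φ₁ = -0.3887, φ₂ = -0.0963, Δλ = -107.916° = -1.8835 rad.
cos c = sin φ₁ sin φ₂ + cos φ₁ cos φ₂ cos Δλ = (-0.3790)(-0.0962) + (0.9254)(0.9954)(-0.3076) = -0.24691,
so c = arccos(-0.24691) = 1.82029 rad.
So the angular separation is 104.29°.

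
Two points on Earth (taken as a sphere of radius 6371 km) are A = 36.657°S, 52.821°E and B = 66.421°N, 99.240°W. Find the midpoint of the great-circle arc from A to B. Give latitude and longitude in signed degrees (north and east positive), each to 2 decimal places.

33.30°, 30.16°

Central angle δ = 2.5511 rad. Interpolating on the sphere with fraction f = 0.5:
P = [sin((1−f)δ)·A + sin(fδ)·B] / sin δ = 1.7184·A + 1.7184·B in Cartesian coordinates,
giving P = (0.7227, 0.4199, 0.5490), i.e. latitude 33.30°, longitude 30.16°.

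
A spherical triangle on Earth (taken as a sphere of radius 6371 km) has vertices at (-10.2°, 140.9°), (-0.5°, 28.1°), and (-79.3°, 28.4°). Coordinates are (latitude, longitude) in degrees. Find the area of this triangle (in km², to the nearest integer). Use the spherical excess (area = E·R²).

62472517 km²

Side lengths (central angles): a = 1.3753, b = 1.4665, c = 1.9604 rad; semiperimeter s = 2.4011.
By l'Huilier's theorem, tan(E/4) = √[tan(s/2) tan((s−a)/2) tan((s−b)/2) tan((s−c)/2)], giving spherical excess E = 1.5391 rad.
Area = E·R² = 1.5391 × (6371)² ≈ 62472517 km².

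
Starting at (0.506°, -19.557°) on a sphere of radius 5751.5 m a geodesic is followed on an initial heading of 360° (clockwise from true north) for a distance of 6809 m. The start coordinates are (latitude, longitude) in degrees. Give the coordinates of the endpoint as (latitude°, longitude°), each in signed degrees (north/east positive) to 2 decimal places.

68.34°, -19.56°

Angular distance δ = d/R = 6809/5751.5 = 1.18387 rad; initial bearing θ = 6.2832 rad.
sin φ₂ = sin φ₁ cos δ + cos φ₁ sin δ cos θ = (0.0088)(0.3773) + (1.0000)(0.9261)(1.0000) = 0.9294, so φ₂ = 68.34°.
Δλ = atan2(sin θ sin δ cos φ₁, cos δ − sin φ₁ sin φ₂) = atan2(-0.0000, 0.3691) = -0.000°.
λ₂ = -19.557° − 0.000° = -19.56°.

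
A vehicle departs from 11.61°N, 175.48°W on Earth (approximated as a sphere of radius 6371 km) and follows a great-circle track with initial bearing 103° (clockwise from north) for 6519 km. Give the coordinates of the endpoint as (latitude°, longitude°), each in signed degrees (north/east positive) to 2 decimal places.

-4.78°, -118.88°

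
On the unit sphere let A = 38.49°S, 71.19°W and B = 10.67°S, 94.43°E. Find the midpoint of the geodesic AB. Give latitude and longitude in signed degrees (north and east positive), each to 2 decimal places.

The central angle between A and B is δ = 2.2522 rad.
With f = 0.5, the slerp weights are sin((1−f)δ)/sin δ = 1.1622 and sin(fδ)/sin δ = 1.1622.
Weighted sum of the unit vectors: (1.1622)·(0.2524,-0.7409,-0.6224) + (1.1622)·(-0.0759,0.9798,-0.1852) = (0.2051, 0.2776, -0.9385).
Converting back: φ = atan2(z, √(x²+y²)) = -69.81°, λ = atan2(y, x) = 53.54°.

-69.81°, 53.54°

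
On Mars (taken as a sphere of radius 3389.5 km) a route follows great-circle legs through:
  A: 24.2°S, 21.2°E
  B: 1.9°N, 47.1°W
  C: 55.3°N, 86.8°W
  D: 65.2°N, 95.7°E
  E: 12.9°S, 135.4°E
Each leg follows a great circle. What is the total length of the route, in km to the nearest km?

16356 km

Leg A→B: central angle 1.2414 rad, distance 4207.7 km.
Leg B→C: central angle 1.0871 rad, distance 3684.9 km.
Leg C→D: central angle 1.0382 rad, distance 3519.0 km.
Leg D→E: central angle 1.4586 rad, distance 4944.1 km.
Total: 4207.7 + 3684.9 + 3519.0 + 4944.1 ≈ 16356 km.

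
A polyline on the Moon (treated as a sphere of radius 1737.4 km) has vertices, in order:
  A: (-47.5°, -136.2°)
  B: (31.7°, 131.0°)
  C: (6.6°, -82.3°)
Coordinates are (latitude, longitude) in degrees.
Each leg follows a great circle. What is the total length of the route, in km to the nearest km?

Leg A→B: central angle 1.9993 rad, distance 3473.6 km.
Leg B→C: central angle 2.2731 rad, distance 3949.3 km.
Total: 3473.6 + 3949.3 ≈ 7423 km.

7423 km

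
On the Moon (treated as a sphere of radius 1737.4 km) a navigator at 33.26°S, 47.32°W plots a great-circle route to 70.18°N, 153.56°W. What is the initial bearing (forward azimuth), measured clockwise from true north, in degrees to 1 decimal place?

336.1°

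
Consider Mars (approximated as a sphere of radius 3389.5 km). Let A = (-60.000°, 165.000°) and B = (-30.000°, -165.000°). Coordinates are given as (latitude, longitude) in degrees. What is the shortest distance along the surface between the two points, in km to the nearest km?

Let φ₁ = -1.0472 rad, φ₂ = -0.5236 rad, and Δλ = 0.5236 rad.
Haversine: a = sin²(Δφ/2) + cos φ₁ cos φ₂ sin²(Δλ/2) = 0.0670 + (0.5000)(0.8660)(0.0670) = 0.09599.
Central angle c = 2·arcsin(√a) = 0.63003 rad.
Distance = R·c = 3389.5 × 0.6300 ≈ 2135 km.

2135 km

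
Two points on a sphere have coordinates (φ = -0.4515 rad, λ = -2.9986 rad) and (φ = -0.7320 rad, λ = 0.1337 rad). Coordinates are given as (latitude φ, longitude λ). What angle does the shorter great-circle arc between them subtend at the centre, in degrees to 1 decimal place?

112.2°

Let φ₁ = -0.4515 rad, φ₂ = -0.7320 rad, and Δλ = 3.1323 rad.
Haversine: a = sin²(Δφ/2) + cos φ₁ cos φ₂ sin²(Δλ/2) = 0.0195 + (0.8998)(0.7438)(1.0000) = 0.68883.
Central angle c = 2·arcsin(√a) = 1.95806 rad.
So the angular separation is 112.2°.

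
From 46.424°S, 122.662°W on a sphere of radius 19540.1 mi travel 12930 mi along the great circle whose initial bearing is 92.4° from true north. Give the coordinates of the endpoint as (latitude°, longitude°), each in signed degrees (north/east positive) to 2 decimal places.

-36.11°, -73.21°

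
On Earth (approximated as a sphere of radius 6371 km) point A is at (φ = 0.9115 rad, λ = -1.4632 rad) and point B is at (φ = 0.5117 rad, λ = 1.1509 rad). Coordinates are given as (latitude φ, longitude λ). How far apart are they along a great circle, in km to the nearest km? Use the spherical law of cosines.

With latitudes φ₁ = 52.225°, φ₂ = 29.318° and longitude difference Δλ = 149.777°:
cos c = sin φ₁ sin φ₂ + cos φ₁ cos φ₂ cos Δλ = (0.7904)(0.4897) + (0.6126)(0.8719)(-0.8641) = -0.07446,
so c = arccos(-0.07446) = 1.64533 rad.
Distance = R·c = 6371 × 1.6453 ≈ 10482 km.

10482 km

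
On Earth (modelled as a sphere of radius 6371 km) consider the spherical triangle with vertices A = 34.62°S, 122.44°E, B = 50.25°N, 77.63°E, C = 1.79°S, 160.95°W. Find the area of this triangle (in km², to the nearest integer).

69757296 km²

Side lengths (central angles): a = 1.9361, b = 1.3610, c = 1.6343 rad; semiperimeter s = 2.4657.
By l'Huilier's theorem, tan(E/4) = √[tan(s/2) tan((s−a)/2) tan((s−b)/2) tan((s−c)/2)], giving spherical excess E = 1.7186 rad.
Area = E·R² = 1.7186 × (6371)² ≈ 69757296 km².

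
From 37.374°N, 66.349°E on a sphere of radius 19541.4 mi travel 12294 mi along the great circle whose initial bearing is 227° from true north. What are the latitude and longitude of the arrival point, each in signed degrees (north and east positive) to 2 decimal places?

9.90°, 40.45°

Angular distance δ = d/R = 12294/19541.4 = 0.62913 rad; initial bearing θ = 3.9619 rad.
sin φ₂ = sin φ₁ cos δ + cos φ₁ sin δ cos θ = (0.6070)(0.8085) + (0.7947)(0.5884)(-0.6820) = 0.1719, so φ₂ = 9.90°.
Δλ = atan2(sin θ sin δ cos φ₁, cos δ − sin φ₁ sin φ₂) = atan2(-0.3420, 0.7042) = -25.904°.
λ₂ = 66.349° − 25.904° = 40.45°.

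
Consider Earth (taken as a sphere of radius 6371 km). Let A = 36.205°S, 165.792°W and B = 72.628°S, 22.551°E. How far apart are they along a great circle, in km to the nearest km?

7896 km

In radians: φ₁ = -0.6319, φ₂ = -1.2676, Δλ = -171.657° = -2.9960 rad.
Haversine: a = sin²(Δφ/2) + cos φ₁ cos φ₂ sin²(Δλ/2) = 0.0977 + (0.8069)(0.2986)(0.9947) = 0.33732.
Central angle c = 2·arcsin(√a) = 1.23940 rad.
Distance = R·c = 6371 × 1.2394 ≈ 7896 km.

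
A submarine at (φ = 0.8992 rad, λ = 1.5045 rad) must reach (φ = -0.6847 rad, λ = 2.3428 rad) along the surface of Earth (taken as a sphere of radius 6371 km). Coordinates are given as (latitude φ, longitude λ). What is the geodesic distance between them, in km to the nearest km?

11114 km

Let φ₁ = 0.8992 rad, φ₂ = -0.6847 rad, and Δλ = 0.8383 rad.
Haversine: a = sin²(Δφ/2) + cos φ₁ cos φ₂ sin²(Δλ/2) = 0.5066 + (0.6222)(0.7746)(0.1656) = 0.58639.
Central angle c = 2·arcsin(√a) = 1.74444 rad.
Distance = R·c = 6371 × 1.7444 ≈ 11114 km.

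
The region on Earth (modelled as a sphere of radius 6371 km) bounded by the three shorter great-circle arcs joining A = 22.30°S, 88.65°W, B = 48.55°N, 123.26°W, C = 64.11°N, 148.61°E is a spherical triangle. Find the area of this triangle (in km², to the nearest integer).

3102034 km²

Side lengths (central angles): a = 0.8179, b = 2.1650, c = 1.3493 rad; semiperimeter s = 2.1661.
By l'Huilier's theorem, tan(E/4) = √[tan(s/2) tan((s−a)/2) tan((s−b)/2) tan((s−c)/2)], giving spherical excess E = 0.0764 rad.
Area = E·R² = 0.0764 × (6371)² ≈ 3102034 km².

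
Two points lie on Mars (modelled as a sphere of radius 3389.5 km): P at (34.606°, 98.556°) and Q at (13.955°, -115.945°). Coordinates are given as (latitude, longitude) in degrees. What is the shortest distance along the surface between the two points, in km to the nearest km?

With latitudes φ₁ = 34.606°, φ₂ = 13.955° and longitude difference Δλ = 145.499°:
cos c = sin φ₁ sin φ₂ + cos φ₁ cos φ₂ cos Δλ = (0.5679)(0.2412) + (0.8231)(0.9705)(-0.8241) = -0.52133,
so c = arccos(-0.52133) = 2.11920 rad.
Distance = R·c = 3389.5 × 2.1192 ≈ 7183 km.

7183 km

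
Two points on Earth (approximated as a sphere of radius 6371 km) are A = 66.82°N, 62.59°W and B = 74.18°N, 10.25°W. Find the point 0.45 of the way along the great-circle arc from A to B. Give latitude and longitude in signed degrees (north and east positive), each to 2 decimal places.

71.88°, -44.14°

The central angle between A and B is δ = 0.3175 rad.
With f = 0.45, the slerp weights are sin((1−f)δ)/sin δ = 0.5565 and sin(fδ)/sin δ = 0.4561.
Weighted sum of the unit vectors: (0.5565)·(0.1812,-0.3494,0.9193) + (0.4561)·(0.2683,-0.0485,0.9621) = (0.2232, -0.2166, 0.9504).
Converting back: φ = atan2(z, √(x²+y²)) = 71.88°, λ = atan2(y, x) = -44.14°.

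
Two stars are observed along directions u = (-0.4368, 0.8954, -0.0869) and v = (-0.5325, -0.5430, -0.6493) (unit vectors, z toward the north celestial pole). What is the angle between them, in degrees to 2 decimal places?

101.37°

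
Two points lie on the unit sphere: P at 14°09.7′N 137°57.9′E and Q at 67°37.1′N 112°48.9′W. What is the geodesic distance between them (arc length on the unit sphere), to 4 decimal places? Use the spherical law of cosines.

In radians: φ₁ = 0.2472, φ₂ = 1.1802, Δλ = 109.220° = 1.9062 rad.
cos c = sin φ₁ sin φ₂ + cos φ₁ cos φ₂ cos Δλ = (0.2447)(0.9247) + (0.9696)(0.3808)(-0.3292) = 0.10469,
so c = arccos(0.10469) = 1.46592 rad.
On the unit sphere the arc length equals the central angle: 1.4659.

1.4659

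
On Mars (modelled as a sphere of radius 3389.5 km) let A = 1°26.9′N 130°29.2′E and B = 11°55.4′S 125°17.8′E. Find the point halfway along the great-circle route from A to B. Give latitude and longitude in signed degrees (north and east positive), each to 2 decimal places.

Central angle δ = 0.2501 rad. Interpolating on the sphere with fraction f = 0.5:
P = [sin((1−f)δ)·A + sin(fδ)·B] / sin δ = 0.5039·A + 0.5039·B in Cartesian coordinates,
giving P = (-0.6120, 0.7856, -0.0914), i.e. latitude -5.24°, longitude 127.92°.

-5.24°, 127.92°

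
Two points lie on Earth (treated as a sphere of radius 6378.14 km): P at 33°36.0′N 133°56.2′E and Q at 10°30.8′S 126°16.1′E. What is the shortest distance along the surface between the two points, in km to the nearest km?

4977 km

In radians: φ₁ = 0.5864, φ₂ = -0.1835, Δλ = -7.668° = -0.1338 rad.
Haversine: a = sin²(Δφ/2) + cos φ₁ cos φ₂ sin²(Δλ/2) = 0.1410 + (0.8329)(0.9832)(0.0045) = 0.14468.
Central angle c = 2·arcsin(√a) = 0.78039 rad.
Distance = R·c = 6378.14 × 0.7804 ≈ 4977 km.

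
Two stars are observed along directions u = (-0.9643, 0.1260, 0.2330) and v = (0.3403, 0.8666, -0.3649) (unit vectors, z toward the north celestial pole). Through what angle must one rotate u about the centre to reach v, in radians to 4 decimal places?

1.8797 rad

u·v = -0.3040; |u| = 1.0000, |v| = 1.0000.
cos θ = (u·v)/(|u||v|) = -0.3040, so θ = 1.8797 rad.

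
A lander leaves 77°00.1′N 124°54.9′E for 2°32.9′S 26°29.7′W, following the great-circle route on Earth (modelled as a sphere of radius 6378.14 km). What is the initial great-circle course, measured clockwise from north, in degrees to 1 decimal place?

With φ₁ = 1.3439, φ₂ = -0.0445, Δλ = -2.6426 rad, the forward-azimuth formula gives
θ = atan2( sin Δλ cos φ₂ , cos φ₁ sin φ₂ − sin φ₁ cos φ₂ cos Δλ ) = atan2(-0.4781, 0.8447) = -29.51°.
Adding 360° brings this into [0°, 360°): 330.5°.

330.5°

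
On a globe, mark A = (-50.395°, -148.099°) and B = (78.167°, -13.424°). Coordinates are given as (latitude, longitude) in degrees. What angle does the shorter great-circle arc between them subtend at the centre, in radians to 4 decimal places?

2.5792 rad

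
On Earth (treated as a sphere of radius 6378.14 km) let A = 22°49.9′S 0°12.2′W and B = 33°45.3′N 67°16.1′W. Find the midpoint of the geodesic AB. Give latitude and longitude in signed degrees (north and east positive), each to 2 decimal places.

Central angle δ = 1.4877 rad. Interpolating on the sphere with fraction f = 0.5:
P = [sin((1−f)δ)·A + sin(fδ)·B] / sin δ = 0.6795·A + 0.6795·B in Cartesian coordinates,
giving P = (0.8445, -0.5233, 0.1139), i.e. latitude 6.54°, longitude -31.78°.

6.54°, -31.78°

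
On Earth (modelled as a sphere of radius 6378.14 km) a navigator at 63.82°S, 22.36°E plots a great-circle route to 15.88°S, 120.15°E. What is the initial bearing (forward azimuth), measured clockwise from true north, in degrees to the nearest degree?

104°

With φ₁ = -1.1139, φ₂ = -0.2772, Δλ = 1.7068 rad, the forward-azimuth formula gives
θ = atan2( sin Δλ cos φ₂ , cos φ₁ sin φ₂ − sin φ₁ cos φ₂ cos Δλ ) = atan2(0.9530, -0.2377) = 104.01°.
So the initial bearing is 104°.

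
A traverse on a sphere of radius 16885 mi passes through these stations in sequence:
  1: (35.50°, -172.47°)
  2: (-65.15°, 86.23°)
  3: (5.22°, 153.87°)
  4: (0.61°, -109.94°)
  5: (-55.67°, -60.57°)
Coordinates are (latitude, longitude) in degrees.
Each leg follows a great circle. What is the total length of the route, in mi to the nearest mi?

111145 mi

Leg 1→2: central angle 2.2068 rad, distance 37261.6 mi.
Leg 2→3: central angle 1.4941 rad, distance 25227.4 mi.
Leg 3→4: central angle 1.6774 rad, distance 28322.9 mi.
Leg 4→5: central angle 1.2042 rad, distance 20333.3 mi.
Total: 37261.6 + 25227.4 + 28322.9 + 20333.3 ≈ 111145 mi.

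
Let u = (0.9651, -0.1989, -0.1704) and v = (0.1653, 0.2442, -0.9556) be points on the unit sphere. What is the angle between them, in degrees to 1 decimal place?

u·v = 0.2738; |u| = 1.0000, |v| = 1.0001.
cos θ = (u·v)/(|u||v|) = 0.2738, so θ = 74.1°.

74.1°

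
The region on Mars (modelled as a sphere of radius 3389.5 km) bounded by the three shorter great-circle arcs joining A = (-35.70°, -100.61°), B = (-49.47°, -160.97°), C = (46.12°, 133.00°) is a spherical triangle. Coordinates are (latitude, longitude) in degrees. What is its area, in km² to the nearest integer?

14685495 km²

Side lengths (central angles): a = 1.9443, b = 2.4258, c = 0.7891 rad; semiperimeter s = 2.5796.
By l'Huilier's theorem, tan(E/4) = √[tan(s/2) tan((s−a)/2) tan((s−b)/2) tan((s−c)/2)], giving spherical excess E = 1.2783 rad.
Area = E·R² = 1.2783 × (3389.5)² ≈ 14685495 km².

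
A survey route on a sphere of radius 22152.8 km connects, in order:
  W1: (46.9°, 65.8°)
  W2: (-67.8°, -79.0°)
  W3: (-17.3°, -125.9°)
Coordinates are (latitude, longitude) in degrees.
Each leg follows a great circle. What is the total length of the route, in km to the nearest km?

Leg W1→W2: central angle 2.6616 rad, distance 58961.8 km.
Leg W2→W3: central angle 1.0218 rad, distance 22636.0 km.
Total: 58961.8 + 22636.0 ≈ 81598 km.

81598 km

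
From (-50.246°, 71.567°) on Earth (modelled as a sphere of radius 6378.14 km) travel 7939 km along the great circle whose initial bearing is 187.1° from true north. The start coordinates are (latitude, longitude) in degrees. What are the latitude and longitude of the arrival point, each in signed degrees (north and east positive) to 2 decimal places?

-57.93°, -95.69°

Angular distance δ = d/R = 7939/6378.14 = 1.24472 rad; initial bearing θ = 3.2655 rad.
sin φ₂ = sin φ₁ cos δ + cos φ₁ sin δ cos θ = (-0.7688)(0.3203) + (0.6395)(0.9473)(-0.9923) = -0.8474, so φ₂ = -57.93°.
Δλ = atan2(sin θ sin δ cos φ₁, cos δ − sin φ₁ sin φ₂) = atan2(-0.0749, -0.3312) = -167.259°.
λ₂ = 71.567° − 167.259° = -95.69°.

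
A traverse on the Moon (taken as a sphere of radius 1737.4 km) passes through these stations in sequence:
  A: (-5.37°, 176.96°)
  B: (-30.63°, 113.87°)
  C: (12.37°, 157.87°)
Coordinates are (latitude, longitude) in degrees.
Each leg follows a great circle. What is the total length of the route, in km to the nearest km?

3775 km

Leg A→B: central angle 1.1203 rad, distance 1946.4 km.
Leg B→C: central angle 1.0524 rad, distance 1828.5 km.
Total: 1946.4 + 1828.5 ≈ 3775 km.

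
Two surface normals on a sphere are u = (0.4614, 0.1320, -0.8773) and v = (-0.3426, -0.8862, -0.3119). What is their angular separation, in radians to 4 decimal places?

u·v = -0.0014; |u| = 1.0000, |v| = 1.0000.
cos θ = (u·v)/(|u||v|) = -0.0014, so θ = 1.5722 rad.

1.5722 rad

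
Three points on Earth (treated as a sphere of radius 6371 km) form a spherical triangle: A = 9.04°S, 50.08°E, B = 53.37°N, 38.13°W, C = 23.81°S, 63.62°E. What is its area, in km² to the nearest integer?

926633 km²

Side lengths (central angles): a = 2.0210, b = 0.3427, c = 1.6787 rad; semiperimeter s = 2.0212.
By l'Huilier's theorem, tan(E/4) = √[tan(s/2) tan((s−a)/2) tan((s−b)/2) tan((s−c)/2)], giving spherical excess E = 0.0228 rad.
Area = E·R² = 0.0228 × (6371)² ≈ 926633 km².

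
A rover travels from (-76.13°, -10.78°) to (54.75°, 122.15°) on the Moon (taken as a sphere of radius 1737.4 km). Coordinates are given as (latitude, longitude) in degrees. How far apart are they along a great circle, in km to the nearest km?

With latitudes φ₁ = -76.130°, φ₂ = 54.750° and longitude difference Δλ = 132.930°:
Haversine: a = sin²(Δφ/2) + cos φ₁ cos φ₂ sin²(Δλ/2) = 0.8272 + (0.2397)(0.5771)(0.8406) = 0.94353.
Central angle c = 2·arcsin(√a) = 2.66174 rad.
Distance = R·c = 1737.4 × 2.6617 ≈ 4625 km.

4625 km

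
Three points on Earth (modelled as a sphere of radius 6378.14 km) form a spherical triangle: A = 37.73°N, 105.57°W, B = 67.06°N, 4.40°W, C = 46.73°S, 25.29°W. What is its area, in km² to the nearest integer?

Side lengths (central angles): a = 2.0053, b = 1.9327, c = 1.0428 rad; semiperimeter s = 2.4904.
By l'Huilier's theorem, tan(E/4) = √[tan(s/2) tan((s−a)/2) tan((s−b)/2) tan((s−c)/2)], giving spherical excess E = 1.6265 rad.
Area = E·R² = 1.6265 × (6378.14)² ≈ 66165550 km².

66165550 km²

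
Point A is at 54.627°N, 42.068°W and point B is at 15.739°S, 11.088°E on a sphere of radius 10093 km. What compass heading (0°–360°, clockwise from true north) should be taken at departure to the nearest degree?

129°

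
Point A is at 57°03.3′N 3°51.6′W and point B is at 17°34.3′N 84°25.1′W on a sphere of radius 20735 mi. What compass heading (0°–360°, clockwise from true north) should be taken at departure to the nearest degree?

Δλ = -80.558° = -1.4060 rad.
y = sin Δλ · cos φ₂ = (-0.9865)(0.9533) = -0.9404
x = cos φ₁ sin φ₂ − sin φ₁ cos φ₂ cos Δλ = (0.5438)(0.3019) − (0.8392)(0.9533)(0.1640) = 0.0329
θ = atan2(y, x) = -87.99°; adding 360° gives 272°.

272°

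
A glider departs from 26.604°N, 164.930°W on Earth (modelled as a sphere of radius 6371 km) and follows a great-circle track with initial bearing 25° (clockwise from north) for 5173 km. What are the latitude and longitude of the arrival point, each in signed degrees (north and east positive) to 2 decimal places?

Angular distance δ = d/R = 5173/6371 = 0.81196 rad; initial bearing θ = 0.4363 rad.
sin φ₂ = sin φ₁ cos δ + cos φ₁ sin δ cos θ = (0.4478)(0.6881) + (0.8941)(0.7256)(0.9063) = 0.8962, so φ₂ = 63.66°.
Δλ = atan2(sin θ sin δ cos φ₁, cos δ − sin φ₁ sin φ₂) = atan2(0.2742, 0.2868) = 43.717°.
λ₂ = -164.930° + 43.717° = -121.21°.

63.66°, -121.21°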